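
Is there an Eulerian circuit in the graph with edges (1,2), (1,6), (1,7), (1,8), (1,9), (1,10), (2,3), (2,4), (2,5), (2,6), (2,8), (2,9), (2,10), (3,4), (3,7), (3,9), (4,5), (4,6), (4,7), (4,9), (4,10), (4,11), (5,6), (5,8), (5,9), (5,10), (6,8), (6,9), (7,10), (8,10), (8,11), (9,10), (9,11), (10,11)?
Yes (the graph is connected and all 11 vertices have even degree)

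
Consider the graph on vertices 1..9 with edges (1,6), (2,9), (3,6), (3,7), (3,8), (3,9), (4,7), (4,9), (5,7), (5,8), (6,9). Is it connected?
Yes (BFS from 1 visits [1, 6, 3, 9, 7, 8, 2, 4, 5] — all 9 vertices reached)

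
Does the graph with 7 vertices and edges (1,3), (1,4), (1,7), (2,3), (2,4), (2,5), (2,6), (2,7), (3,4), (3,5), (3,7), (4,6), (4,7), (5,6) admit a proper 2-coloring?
No (odd cycle of length 3: 3 -> 1 -> 7 -> 3)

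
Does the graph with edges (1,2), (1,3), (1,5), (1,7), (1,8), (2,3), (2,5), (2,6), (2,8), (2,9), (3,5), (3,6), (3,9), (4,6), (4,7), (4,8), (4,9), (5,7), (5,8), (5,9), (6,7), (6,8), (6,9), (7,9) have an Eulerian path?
No (4 vertices have odd degree: {1, 3, 7, 8}; Eulerian path requires 0 or 2)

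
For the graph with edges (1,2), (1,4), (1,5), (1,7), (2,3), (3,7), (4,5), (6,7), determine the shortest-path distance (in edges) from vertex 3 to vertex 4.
3 (path: 3 -> 7 -> 1 -> 4, 3 edges)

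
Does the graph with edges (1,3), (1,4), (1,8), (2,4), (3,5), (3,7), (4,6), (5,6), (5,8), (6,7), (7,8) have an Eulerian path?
No (8 vertices have odd degree: {1, 2, 3, 4, 5, 6, 7, 8}; Eulerian path requires 0 or 2)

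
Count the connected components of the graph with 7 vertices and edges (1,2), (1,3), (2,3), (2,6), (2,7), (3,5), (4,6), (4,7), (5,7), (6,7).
1 (components: {1, 2, 3, 4, 5, 6, 7})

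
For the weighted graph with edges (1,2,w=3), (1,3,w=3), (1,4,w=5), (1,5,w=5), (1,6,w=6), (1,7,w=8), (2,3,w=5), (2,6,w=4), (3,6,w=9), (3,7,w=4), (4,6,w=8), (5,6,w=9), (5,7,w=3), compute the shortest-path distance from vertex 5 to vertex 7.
3 (path: 5 -> 7; weights 3 = 3)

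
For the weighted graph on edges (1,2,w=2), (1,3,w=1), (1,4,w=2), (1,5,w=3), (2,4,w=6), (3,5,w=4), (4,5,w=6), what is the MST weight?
8 (MST edges: (1,2,w=2), (1,3,w=1), (1,4,w=2), (1,5,w=3); sum of weights 2 + 1 + 2 + 3 = 8)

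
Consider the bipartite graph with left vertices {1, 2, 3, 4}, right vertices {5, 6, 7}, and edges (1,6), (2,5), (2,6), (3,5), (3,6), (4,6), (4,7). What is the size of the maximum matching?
3 (matching: (1,6), (2,5), (4,7); upper bound min(|L|,|R|) = min(4,3) = 3)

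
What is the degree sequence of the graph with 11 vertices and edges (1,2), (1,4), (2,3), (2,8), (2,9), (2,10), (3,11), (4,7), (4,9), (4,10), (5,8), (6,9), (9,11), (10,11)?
[5, 4, 4, 3, 3, 2, 2, 2, 1, 1, 1] (degrees: deg(1)=2, deg(2)=5, deg(3)=2, deg(4)=4, deg(5)=1, deg(6)=1, deg(7)=1, deg(8)=2, deg(9)=4, deg(10)=3, deg(11)=3)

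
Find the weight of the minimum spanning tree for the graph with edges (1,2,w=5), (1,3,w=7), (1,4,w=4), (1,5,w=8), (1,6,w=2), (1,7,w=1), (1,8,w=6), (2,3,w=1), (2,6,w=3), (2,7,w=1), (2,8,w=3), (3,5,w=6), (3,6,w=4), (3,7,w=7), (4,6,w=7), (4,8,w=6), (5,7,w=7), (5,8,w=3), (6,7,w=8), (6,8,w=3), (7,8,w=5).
15 (MST edges: (1,4,w=4), (1,6,w=2), (1,7,w=1), (2,3,w=1), (2,7,w=1), (2,8,w=3), (5,8,w=3); sum of weights 4 + 2 + 1 + 1 + 1 + 3 + 3 = 15)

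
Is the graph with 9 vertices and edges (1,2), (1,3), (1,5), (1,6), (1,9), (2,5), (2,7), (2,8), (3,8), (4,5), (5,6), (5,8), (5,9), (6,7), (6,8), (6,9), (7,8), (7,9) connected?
Yes (BFS from 1 visits [1, 2, 3, 5, 6, 9, 7, 8, 4] — all 9 vertices reached)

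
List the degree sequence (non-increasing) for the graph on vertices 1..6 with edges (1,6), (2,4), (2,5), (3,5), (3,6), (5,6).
[3, 3, 2, 2, 1, 1] (degrees: deg(1)=1, deg(2)=2, deg(3)=2, deg(4)=1, deg(5)=3, deg(6)=3)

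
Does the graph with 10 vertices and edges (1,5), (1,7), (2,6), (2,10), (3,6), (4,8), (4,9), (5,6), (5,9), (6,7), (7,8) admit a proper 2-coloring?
Yes. Partition: {1, 6, 8, 9, 10}, {2, 3, 4, 5, 7}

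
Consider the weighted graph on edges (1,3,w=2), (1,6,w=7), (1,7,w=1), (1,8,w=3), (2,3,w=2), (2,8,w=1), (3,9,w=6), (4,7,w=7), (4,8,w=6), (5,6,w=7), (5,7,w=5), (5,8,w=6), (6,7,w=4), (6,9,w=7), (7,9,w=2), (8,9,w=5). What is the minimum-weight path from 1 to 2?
4 (path: 1 -> 8 -> 2; weights 3 + 1 = 4)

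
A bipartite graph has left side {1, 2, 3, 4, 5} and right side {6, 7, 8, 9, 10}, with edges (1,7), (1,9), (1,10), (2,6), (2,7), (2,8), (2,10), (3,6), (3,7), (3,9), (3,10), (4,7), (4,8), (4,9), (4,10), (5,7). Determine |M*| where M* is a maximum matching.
5 (matching: (1,10), (2,8), (3,6), (4,9), (5,7); upper bound min(|L|,|R|) = min(5,5) = 5)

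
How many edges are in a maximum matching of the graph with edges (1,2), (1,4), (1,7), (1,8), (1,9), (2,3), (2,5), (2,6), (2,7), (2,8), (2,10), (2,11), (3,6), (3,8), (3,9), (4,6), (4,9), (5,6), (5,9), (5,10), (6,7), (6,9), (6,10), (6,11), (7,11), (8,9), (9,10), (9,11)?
5 (matching: (1,7), (2,10), (3,8), (4,6), (9,11); upper bound floor(n/2) = floor(11/2) = 5)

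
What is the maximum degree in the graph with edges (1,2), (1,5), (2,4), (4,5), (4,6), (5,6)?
3 (attained at vertices 4, 5)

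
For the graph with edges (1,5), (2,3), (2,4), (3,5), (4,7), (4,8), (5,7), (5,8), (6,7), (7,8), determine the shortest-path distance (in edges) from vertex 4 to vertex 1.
3 (path: 4 -> 7 -> 5 -> 1, 3 edges)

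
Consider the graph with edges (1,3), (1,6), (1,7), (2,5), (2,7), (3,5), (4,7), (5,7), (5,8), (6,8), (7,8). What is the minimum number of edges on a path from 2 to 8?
2 (path: 2 -> 5 -> 8, 2 edges)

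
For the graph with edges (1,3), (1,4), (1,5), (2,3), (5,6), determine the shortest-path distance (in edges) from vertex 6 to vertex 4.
3 (path: 6 -> 5 -> 1 -> 4, 3 edges)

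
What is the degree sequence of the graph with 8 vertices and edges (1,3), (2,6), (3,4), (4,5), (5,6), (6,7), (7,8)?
[3, 2, 2, 2, 2, 1, 1, 1] (degrees: deg(1)=1, deg(2)=1, deg(3)=2, deg(4)=2, deg(5)=2, deg(6)=3, deg(7)=2, deg(8)=1)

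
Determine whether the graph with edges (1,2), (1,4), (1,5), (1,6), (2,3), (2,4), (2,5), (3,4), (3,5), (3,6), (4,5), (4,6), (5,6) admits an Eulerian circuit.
No (2 vertices have odd degree: {4, 5}; Eulerian circuit requires 0)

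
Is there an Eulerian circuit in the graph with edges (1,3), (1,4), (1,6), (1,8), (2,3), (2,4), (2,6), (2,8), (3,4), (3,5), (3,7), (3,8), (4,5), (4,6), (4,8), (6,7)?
Yes (the graph is connected and all 8 vertices have even degree)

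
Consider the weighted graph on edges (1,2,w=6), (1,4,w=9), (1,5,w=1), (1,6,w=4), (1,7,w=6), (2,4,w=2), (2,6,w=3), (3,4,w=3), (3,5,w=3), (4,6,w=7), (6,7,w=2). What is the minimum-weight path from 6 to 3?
8 (path: 6 -> 1 -> 5 -> 3; weights 4 + 1 + 3 = 8)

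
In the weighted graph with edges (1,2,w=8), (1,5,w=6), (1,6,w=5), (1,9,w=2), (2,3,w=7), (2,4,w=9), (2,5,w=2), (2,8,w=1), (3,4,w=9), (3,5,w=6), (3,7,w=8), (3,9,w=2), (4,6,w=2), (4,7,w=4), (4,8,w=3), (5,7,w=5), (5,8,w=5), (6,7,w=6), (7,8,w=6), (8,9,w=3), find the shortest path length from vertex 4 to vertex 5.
6 (path: 4 -> 8 -> 2 -> 5; weights 3 + 1 + 2 = 6)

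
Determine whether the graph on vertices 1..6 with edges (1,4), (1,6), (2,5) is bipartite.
Yes. Partition: {1, 2, 3}, {4, 5, 6}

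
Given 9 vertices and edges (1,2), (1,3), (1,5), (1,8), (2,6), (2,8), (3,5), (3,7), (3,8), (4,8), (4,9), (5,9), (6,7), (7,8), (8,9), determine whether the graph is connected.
Yes (BFS from 1 visits [1, 2, 3, 5, 8, 6, 7, 9, 4] — all 9 vertices reached)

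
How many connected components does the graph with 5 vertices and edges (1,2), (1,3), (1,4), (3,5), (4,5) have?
1 (components: {1, 2, 3, 4, 5})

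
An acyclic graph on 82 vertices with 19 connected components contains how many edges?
63 (Each of the 19 component trees on V_i vertices has V_i - 1 edges; summing gives V - C = 82 - 19 = 63)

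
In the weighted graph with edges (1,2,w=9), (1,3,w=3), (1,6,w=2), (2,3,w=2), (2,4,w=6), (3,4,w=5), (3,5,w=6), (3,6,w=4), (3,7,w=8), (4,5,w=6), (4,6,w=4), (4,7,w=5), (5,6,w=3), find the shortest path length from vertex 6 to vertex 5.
3 (path: 6 -> 5; weights 3 = 3)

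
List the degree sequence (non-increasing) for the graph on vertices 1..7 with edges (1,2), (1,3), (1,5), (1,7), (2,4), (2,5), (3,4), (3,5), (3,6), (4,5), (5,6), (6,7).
[5, 4, 4, 3, 3, 3, 2] (degrees: deg(1)=4, deg(2)=3, deg(3)=4, deg(4)=3, deg(5)=5, deg(6)=3, deg(7)=2)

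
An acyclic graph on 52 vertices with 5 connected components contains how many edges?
47 (Each of the 5 component trees on V_i vertices has V_i - 1 edges; summing gives V - C = 52 - 5 = 47)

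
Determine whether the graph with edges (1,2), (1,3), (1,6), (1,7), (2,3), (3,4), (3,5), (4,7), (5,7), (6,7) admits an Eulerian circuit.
Yes (the graph is connected and all 7 vertices have even degree)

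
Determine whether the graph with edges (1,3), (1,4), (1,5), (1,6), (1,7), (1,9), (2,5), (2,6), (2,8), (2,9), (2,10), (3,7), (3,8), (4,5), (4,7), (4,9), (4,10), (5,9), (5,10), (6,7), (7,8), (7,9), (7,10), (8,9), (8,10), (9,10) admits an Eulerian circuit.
No (8 vertices have odd degree: {2, 3, 4, 5, 6, 7, 8, 9}; Eulerian circuit requires 0)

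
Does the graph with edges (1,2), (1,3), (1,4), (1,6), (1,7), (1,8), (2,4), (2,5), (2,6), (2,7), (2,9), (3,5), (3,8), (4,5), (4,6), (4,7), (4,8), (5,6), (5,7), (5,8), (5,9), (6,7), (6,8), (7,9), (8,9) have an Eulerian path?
Yes (the graph is connected and exactly 2 vertices have odd degree: {3, 5}; any Eulerian path must start and end at those)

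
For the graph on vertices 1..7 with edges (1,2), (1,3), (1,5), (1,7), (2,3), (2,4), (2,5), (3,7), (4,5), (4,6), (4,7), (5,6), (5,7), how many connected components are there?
1 (components: {1, 2, 3, 4, 5, 6, 7})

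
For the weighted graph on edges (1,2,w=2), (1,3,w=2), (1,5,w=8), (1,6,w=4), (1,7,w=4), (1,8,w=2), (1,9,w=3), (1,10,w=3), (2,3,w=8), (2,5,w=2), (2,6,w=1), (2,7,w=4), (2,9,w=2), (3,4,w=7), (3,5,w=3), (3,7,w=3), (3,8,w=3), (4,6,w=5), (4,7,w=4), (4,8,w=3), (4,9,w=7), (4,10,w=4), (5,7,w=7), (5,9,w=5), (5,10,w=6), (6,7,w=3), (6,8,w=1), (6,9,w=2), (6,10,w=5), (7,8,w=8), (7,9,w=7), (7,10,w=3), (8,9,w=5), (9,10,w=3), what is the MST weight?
19 (MST edges: (1,2,w=2), (1,3,w=2), (1,10,w=3), (2,5,w=2), (2,6,w=1), (2,9,w=2), (3,7,w=3), (4,8,w=3), (6,8,w=1); sum of weights 2 + 2 + 3 + 2 + 1 + 2 + 3 + 3 + 1 = 19)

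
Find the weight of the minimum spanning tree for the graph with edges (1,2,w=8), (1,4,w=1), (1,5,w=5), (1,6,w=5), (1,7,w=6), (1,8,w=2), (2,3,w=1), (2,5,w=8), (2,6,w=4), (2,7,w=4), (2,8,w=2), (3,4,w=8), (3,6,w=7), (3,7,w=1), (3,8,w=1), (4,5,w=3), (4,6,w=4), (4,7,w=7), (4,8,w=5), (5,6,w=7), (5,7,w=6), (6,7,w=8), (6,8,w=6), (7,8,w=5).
13 (MST edges: (1,4,w=1), (1,8,w=2), (2,3,w=1), (2,6,w=4), (3,7,w=1), (3,8,w=1), (4,5,w=3); sum of weights 1 + 2 + 1 + 4 + 1 + 1 + 3 = 13)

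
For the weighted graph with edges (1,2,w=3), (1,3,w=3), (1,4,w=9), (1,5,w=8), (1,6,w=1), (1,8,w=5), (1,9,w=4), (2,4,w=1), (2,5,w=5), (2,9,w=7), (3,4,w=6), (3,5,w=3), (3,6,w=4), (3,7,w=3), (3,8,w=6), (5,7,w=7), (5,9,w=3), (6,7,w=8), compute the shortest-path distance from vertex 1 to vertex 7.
6 (path: 1 -> 3 -> 7; weights 3 + 3 = 6)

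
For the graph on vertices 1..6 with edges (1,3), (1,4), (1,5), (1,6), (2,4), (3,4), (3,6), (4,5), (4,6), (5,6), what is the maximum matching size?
3 (matching: (1,3), (2,4), (5,6); upper bound floor(n/2) = floor(6/2) = 3)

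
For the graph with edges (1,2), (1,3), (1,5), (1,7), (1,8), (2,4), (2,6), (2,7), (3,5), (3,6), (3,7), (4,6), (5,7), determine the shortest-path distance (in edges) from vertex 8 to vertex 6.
3 (path: 8 -> 1 -> 2 -> 6, 3 edges)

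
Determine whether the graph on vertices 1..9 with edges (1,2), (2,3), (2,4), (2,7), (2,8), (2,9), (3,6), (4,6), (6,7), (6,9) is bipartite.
Yes. Partition: {1, 3, 4, 5, 7, 8, 9}, {2, 6}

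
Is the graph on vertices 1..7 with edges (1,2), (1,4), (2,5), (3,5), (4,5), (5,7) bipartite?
Yes. Partition: {1, 5, 6}, {2, 3, 4, 7}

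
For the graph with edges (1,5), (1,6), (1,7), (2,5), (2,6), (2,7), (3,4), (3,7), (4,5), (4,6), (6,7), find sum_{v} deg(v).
22 (handshake: sum of degrees = 2|E| = 2 x 11 = 22)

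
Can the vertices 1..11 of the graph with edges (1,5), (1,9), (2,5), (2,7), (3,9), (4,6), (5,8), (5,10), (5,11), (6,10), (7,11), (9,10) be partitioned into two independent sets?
Yes. Partition: {1, 2, 3, 4, 8, 10, 11}, {5, 6, 7, 9}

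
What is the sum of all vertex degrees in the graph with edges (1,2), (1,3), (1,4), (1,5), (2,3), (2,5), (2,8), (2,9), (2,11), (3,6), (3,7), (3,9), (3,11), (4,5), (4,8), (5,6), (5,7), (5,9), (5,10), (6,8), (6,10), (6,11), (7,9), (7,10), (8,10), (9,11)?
52 (handshake: sum of degrees = 2|E| = 2 x 26 = 52)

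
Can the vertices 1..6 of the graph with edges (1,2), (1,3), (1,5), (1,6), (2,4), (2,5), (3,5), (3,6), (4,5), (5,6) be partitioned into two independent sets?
No (odd cycle of length 3: 3 -> 1 -> 5 -> 3)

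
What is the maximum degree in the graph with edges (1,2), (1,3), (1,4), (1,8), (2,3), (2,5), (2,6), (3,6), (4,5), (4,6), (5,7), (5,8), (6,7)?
4 (attained at vertices 1, 2, 5, 6)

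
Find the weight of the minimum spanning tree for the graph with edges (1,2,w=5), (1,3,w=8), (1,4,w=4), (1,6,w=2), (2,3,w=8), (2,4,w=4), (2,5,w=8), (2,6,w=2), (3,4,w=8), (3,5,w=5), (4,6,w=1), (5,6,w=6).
16 (MST edges: (1,6,w=2), (2,6,w=2), (3,5,w=5), (4,6,w=1), (5,6,w=6); sum of weights 2 + 2 + 5 + 1 + 6 = 16)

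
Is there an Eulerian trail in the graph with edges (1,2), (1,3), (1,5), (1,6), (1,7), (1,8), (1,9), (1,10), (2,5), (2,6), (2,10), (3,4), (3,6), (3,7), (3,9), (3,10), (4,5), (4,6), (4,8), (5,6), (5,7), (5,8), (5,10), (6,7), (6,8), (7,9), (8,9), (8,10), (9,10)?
No (4 vertices have odd degree: {5, 6, 7, 9}; Eulerian path requires 0 or 2)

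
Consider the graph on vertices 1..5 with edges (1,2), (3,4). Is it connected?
No, it has 3 components: {1, 2}, {3, 4}, {5}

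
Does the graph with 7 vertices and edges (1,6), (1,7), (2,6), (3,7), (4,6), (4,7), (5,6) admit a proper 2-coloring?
Yes. Partition: {1, 2, 3, 4, 5}, {6, 7}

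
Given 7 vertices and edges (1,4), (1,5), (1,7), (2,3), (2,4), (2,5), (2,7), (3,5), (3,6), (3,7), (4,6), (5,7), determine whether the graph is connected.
Yes (BFS from 1 visits [1, 4, 5, 7, 2, 6, 3] — all 7 vertices reached)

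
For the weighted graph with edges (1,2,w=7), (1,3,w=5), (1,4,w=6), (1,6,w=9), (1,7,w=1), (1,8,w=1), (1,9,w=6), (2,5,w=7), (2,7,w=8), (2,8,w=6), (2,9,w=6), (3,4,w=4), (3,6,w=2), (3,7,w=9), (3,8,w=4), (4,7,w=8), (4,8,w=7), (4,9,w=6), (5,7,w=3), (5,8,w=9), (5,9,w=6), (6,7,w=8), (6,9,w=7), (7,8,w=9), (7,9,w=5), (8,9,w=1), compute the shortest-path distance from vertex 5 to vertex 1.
4 (path: 5 -> 7 -> 1; weights 3 + 1 = 4)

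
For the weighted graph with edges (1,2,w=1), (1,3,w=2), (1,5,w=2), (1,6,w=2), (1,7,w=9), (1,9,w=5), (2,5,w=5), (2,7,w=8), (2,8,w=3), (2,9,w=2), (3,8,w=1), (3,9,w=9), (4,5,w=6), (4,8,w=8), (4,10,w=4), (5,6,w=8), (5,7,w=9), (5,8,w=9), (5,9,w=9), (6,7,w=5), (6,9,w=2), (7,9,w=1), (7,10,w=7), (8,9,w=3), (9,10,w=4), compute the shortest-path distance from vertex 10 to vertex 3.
8 (path: 10 -> 9 -> 8 -> 3; weights 4 + 3 + 1 = 8)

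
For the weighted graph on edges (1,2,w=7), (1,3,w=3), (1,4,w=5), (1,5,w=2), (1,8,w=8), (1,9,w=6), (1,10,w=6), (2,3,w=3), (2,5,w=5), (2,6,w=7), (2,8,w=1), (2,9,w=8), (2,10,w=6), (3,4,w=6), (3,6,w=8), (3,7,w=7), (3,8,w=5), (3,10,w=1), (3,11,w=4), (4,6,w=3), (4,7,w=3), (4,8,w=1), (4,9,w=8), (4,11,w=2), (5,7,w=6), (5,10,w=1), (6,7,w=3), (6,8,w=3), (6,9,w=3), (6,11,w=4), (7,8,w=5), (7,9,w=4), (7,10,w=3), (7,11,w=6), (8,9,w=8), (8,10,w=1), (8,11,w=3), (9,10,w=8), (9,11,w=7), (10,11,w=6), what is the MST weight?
18 (MST edges: (1,5,w=2), (2,8,w=1), (3,10,w=1), (4,6,w=3), (4,7,w=3), (4,8,w=1), (4,11,w=2), (5,10,w=1), (6,9,w=3), (8,10,w=1); sum of weights 2 + 1 + 1 + 3 + 3 + 1 + 2 + 1 + 3 + 1 = 18)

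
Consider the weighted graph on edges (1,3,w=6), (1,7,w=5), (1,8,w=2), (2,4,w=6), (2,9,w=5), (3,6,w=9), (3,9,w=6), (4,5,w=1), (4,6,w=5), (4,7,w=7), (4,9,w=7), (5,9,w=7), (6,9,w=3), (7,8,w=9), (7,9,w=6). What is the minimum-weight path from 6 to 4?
5 (path: 6 -> 4; weights 5 = 5)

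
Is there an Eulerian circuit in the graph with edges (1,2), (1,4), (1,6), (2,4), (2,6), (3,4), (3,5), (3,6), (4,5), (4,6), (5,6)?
No (6 vertices have odd degree: {1, 2, 3, 4, 5, 6}; Eulerian circuit requires 0)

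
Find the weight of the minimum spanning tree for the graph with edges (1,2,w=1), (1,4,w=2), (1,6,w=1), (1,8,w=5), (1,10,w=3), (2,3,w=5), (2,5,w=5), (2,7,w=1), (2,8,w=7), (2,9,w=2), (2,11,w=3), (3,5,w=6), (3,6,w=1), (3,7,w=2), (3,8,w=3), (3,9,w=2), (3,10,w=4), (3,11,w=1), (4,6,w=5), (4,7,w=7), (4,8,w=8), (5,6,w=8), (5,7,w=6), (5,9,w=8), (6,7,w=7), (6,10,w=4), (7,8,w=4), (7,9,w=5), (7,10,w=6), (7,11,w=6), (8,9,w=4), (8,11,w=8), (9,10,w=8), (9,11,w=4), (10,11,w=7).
20 (MST edges: (1,2,w=1), (1,4,w=2), (1,6,w=1), (1,10,w=3), (2,5,w=5), (2,7,w=1), (2,9,w=2), (3,6,w=1), (3,8,w=3), (3,11,w=1); sum of weights 1 + 2 + 1 + 3 + 5 + 1 + 2 + 1 + 3 + 1 = 20)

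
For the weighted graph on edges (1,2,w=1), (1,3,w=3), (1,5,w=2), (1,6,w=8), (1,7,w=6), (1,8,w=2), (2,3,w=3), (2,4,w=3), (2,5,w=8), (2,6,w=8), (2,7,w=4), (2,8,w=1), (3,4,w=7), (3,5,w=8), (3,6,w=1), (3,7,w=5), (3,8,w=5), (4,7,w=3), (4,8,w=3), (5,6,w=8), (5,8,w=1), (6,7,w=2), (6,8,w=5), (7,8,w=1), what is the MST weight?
10 (MST edges: (1,2,w=1), (2,4,w=3), (2,8,w=1), (3,6,w=1), (5,8,w=1), (6,7,w=2), (7,8,w=1); sum of weights 1 + 3 + 1 + 1 + 1 + 2 + 1 = 10)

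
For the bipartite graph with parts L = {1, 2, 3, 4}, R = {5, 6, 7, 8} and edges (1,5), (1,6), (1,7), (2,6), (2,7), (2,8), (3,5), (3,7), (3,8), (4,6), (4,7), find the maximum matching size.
4 (matching: (1,7), (2,8), (3,5), (4,6); upper bound min(|L|,|R|) = min(4,4) = 4)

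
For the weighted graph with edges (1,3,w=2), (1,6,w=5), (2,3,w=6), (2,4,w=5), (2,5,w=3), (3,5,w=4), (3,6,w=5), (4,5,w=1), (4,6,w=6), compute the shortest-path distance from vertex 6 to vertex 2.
10 (path: 6 -> 4 -> 5 -> 2; weights 6 + 1 + 3 = 10)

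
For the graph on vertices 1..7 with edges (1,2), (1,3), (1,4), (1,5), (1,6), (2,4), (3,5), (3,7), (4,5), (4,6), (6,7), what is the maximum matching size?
3 (matching: (1,5), (3,7), (4,6); upper bound floor(n/2) = floor(7/2) = 3)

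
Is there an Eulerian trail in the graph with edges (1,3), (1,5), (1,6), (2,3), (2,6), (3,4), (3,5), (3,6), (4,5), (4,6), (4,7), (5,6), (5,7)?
No (4 vertices have odd degree: {1, 3, 5, 6}; Eulerian path requires 0 or 2)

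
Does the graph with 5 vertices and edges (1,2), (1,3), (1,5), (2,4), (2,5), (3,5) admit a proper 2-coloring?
No (odd cycle of length 3: 2 -> 1 -> 5 -> 2)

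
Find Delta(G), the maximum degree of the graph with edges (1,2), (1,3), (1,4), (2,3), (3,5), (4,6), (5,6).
3 (attained at vertices 1, 3)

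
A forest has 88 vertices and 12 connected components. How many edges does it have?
76 (Each of the 12 component trees on V_i vertices has V_i - 1 edges; summing gives V - C = 88 - 12 = 76)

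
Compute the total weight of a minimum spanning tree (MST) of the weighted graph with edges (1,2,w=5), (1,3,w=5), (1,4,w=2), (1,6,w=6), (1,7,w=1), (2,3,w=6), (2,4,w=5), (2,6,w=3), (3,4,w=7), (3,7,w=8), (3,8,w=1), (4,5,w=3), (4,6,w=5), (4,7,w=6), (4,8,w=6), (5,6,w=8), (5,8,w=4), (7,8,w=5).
19 (MST edges: (1,2,w=5), (1,4,w=2), (1,7,w=1), (2,6,w=3), (3,8,w=1), (4,5,w=3), (5,8,w=4); sum of weights 5 + 2 + 1 + 3 + 1 + 3 + 4 = 19)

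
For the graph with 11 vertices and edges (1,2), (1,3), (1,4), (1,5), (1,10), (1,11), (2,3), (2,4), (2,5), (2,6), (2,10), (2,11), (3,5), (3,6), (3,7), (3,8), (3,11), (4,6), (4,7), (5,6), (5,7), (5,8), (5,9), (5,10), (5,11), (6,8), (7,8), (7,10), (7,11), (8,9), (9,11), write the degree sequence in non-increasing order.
[9, 7, 7, 6, 6, 6, 5, 5, 4, 4, 3] (degrees: deg(1)=6, deg(2)=7, deg(3)=7, deg(4)=4, deg(5)=9, deg(6)=5, deg(7)=6, deg(8)=5, deg(9)=3, deg(10)=4, deg(11)=6)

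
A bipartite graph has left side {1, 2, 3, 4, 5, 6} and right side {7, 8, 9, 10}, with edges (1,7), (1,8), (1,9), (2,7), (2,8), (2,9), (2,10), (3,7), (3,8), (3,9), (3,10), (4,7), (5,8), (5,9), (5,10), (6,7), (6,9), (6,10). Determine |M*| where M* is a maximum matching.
4 (matching: (1,9), (2,10), (3,8), (4,7); upper bound min(|L|,|R|) = min(6,4) = 4)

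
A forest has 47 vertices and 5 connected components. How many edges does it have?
42 (Each of the 5 component trees on V_i vertices has V_i - 1 edges; summing gives V - C = 47 - 5 = 42)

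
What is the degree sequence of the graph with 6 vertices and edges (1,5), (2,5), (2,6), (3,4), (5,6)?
[3, 2, 2, 1, 1, 1] (degrees: deg(1)=1, deg(2)=2, deg(3)=1, deg(4)=1, deg(5)=3, deg(6)=2)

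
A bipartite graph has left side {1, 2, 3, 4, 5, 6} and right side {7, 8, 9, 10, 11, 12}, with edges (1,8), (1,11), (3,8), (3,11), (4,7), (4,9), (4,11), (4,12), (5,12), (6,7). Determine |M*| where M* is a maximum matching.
5 (matching: (1,11), (3,8), (4,9), (5,12), (6,7); upper bound min(|L|,|R|) = min(6,6) = 6)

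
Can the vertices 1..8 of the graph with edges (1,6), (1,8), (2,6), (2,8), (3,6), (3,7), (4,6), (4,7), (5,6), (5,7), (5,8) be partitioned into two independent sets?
Yes. Partition: {1, 2, 3, 4, 5}, {6, 7, 8}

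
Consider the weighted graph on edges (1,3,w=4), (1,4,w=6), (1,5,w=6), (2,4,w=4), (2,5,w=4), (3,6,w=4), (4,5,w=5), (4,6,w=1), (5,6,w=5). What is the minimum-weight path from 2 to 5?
4 (path: 2 -> 5; weights 4 = 4)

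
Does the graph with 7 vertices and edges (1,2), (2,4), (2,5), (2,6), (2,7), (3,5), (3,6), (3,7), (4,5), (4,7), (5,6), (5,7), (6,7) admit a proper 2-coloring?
No (odd cycle of length 3: 6 -> 2 -> 7 -> 6)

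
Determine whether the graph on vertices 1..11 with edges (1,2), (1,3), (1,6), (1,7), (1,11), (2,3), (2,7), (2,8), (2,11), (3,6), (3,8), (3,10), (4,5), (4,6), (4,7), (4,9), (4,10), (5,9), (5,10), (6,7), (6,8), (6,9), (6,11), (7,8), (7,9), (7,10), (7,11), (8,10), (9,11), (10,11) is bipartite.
No (odd cycle of length 3: 7 -> 1 -> 2 -> 7)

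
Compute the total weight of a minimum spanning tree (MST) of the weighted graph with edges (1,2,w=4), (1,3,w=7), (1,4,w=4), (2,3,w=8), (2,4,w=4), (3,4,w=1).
9 (MST edges: (1,2,w=4), (1,4,w=4), (3,4,w=1); sum of weights 4 + 4 + 1 = 9)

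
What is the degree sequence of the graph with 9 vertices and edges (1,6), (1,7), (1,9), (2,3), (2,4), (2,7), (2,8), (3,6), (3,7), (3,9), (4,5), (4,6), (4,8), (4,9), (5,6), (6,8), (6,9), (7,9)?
[6, 5, 5, 4, 4, 4, 3, 3, 2] (degrees: deg(1)=3, deg(2)=4, deg(3)=4, deg(4)=5, deg(5)=2, deg(6)=6, deg(7)=4, deg(8)=3, deg(9)=5)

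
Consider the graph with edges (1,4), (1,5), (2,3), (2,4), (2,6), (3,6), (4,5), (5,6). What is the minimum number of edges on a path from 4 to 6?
2 (path: 4 -> 5 -> 6, 2 edges)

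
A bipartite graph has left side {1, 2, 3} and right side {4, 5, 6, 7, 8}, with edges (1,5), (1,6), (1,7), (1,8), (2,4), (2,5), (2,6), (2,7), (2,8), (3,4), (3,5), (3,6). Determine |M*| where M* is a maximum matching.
3 (matching: (1,8), (2,7), (3,6); upper bound min(|L|,|R|) = min(3,5) = 3)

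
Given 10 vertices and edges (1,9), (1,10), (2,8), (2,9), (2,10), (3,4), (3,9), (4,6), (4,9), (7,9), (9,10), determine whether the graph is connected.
No, it has 2 components: {1, 2, 3, 4, 6, 7, 8, 9, 10}, {5}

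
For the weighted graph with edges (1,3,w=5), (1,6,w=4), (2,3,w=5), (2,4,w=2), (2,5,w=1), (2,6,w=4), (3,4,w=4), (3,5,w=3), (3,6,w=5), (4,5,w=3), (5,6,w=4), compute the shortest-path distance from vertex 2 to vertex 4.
2 (path: 2 -> 4; weights 2 = 2)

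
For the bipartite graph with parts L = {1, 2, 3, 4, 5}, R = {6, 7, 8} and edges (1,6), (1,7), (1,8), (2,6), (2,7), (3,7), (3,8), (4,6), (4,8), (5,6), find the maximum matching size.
3 (matching: (1,8), (2,7), (4,6); upper bound min(|L|,|R|) = min(5,3) = 3)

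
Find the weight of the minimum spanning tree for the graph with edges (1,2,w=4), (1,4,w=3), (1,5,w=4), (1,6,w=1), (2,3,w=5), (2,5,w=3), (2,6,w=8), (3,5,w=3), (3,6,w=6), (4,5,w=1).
11 (MST edges: (1,4,w=3), (1,6,w=1), (2,5,w=3), (3,5,w=3), (4,5,w=1); sum of weights 3 + 1 + 3 + 3 + 1 = 11)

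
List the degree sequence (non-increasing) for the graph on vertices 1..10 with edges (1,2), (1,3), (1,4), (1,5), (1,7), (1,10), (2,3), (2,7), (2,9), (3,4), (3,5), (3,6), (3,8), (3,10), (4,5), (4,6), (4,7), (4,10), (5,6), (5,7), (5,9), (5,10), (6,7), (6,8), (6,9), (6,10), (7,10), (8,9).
[7, 7, 7, 6, 6, 6, 6, 4, 4, 3] (degrees: deg(1)=6, deg(2)=4, deg(3)=7, deg(4)=6, deg(5)=7, deg(6)=7, deg(7)=6, deg(8)=3, deg(9)=4, deg(10)=6)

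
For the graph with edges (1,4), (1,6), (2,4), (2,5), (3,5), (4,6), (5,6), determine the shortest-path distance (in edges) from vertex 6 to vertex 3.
2 (path: 6 -> 5 -> 3, 2 edges)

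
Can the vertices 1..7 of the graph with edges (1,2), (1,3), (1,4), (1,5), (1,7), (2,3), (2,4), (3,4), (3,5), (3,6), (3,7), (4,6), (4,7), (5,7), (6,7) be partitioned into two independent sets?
No (odd cycle of length 3: 7 -> 1 -> 4 -> 7)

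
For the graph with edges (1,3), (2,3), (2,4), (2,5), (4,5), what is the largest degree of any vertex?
3 (attained at vertex 2)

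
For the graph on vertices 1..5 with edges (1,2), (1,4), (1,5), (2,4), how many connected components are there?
2 (components: {1, 2, 4, 5}, {3})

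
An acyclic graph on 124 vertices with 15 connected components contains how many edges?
109 (Each of the 15 component trees on V_i vertices has V_i - 1 edges; summing gives V - C = 124 - 15 = 109)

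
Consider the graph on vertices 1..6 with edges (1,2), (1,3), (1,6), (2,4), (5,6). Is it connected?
Yes (BFS from 1 visits [1, 2, 3, 6, 4, 5] — all 6 vertices reached)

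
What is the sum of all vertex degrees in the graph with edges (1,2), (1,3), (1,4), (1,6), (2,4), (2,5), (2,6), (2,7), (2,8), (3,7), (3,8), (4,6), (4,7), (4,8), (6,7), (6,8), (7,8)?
34 (handshake: sum of degrees = 2|E| = 2 x 17 = 34)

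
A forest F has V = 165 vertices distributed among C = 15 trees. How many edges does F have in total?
150 (Each of the 15 component trees on V_i vertices has V_i - 1 edges; summing gives V - C = 165 - 15 = 150)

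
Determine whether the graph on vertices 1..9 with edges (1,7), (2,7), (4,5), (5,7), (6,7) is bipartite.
Yes. Partition: {1, 2, 3, 5, 6, 8, 9}, {4, 7}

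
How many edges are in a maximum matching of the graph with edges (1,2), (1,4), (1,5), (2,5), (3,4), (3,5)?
2 (matching: (1,5), (3,4); upper bound floor(n/2) = floor(5/2) = 2)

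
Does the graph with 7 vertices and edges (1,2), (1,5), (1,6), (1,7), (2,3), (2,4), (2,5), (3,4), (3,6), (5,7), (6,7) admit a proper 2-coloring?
No (odd cycle of length 3: 2 -> 1 -> 5 -> 2)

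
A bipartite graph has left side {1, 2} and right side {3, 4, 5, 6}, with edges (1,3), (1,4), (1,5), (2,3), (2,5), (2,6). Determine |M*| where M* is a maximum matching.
2 (matching: (1,5), (2,6); upper bound min(|L|,|R|) = min(2,4) = 2)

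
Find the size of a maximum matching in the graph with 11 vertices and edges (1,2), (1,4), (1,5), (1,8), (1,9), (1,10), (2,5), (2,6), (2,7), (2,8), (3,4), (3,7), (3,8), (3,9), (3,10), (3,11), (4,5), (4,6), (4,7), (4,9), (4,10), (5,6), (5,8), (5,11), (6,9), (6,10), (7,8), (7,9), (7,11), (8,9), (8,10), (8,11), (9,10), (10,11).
5 (matching: (1,5), (3,10), (4,6), (7,11), (8,9); upper bound floor(n/2) = floor(11/2) = 5)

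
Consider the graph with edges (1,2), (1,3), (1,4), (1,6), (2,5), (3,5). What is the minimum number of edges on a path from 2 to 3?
2 (path: 2 -> 1 -> 3, 2 edges)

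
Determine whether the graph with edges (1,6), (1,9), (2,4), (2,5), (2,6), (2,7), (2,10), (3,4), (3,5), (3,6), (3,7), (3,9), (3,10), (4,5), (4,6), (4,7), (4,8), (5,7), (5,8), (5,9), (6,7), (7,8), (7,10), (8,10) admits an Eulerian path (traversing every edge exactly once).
No (4 vertices have odd degree: {2, 6, 7, 9}; Eulerian path requires 0 or 2)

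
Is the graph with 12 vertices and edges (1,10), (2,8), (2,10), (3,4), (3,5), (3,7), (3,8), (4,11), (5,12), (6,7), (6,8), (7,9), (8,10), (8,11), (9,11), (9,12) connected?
Yes (BFS from 1 visits [1, 10, 2, 8, 3, 6, 11, 4, 5, 7, 9, 12] — all 12 vertices reached)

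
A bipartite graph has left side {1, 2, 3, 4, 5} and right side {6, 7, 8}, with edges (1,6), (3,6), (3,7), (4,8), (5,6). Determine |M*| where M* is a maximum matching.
3 (matching: (1,6), (3,7), (4,8); upper bound min(|L|,|R|) = min(5,3) = 3)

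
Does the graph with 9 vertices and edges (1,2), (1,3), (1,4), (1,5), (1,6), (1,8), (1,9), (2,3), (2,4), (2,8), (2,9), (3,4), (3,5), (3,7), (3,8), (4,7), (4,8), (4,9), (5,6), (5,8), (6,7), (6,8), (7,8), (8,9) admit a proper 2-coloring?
No (odd cycle of length 3: 4 -> 1 -> 8 -> 4)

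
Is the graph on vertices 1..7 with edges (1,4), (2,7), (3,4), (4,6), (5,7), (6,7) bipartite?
Yes. Partition: {1, 2, 3, 5, 6}, {4, 7}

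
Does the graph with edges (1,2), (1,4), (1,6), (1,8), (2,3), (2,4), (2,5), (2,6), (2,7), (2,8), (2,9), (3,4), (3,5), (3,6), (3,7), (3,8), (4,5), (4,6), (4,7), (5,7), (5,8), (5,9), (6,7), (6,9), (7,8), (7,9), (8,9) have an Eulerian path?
Yes (the graph is connected and exactly 2 vertices have odd degree: {7, 9}; any Eulerian path must start and end at those)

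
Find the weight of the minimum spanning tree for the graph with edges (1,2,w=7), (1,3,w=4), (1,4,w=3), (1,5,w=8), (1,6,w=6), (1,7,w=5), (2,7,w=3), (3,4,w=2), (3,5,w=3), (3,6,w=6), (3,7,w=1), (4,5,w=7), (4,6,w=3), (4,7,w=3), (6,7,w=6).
15 (MST edges: (1,4,w=3), (2,7,w=3), (3,4,w=2), (3,5,w=3), (3,7,w=1), (4,6,w=3); sum of weights 3 + 3 + 2 + 3 + 1 + 3 = 15)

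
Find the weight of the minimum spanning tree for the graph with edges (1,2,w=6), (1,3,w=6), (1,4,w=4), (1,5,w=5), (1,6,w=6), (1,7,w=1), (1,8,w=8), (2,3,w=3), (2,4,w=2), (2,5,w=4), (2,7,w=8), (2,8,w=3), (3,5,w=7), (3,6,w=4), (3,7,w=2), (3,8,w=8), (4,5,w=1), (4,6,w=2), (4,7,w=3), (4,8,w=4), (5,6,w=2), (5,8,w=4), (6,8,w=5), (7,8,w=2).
13 (MST edges: (1,7,w=1), (2,3,w=3), (2,4,w=2), (3,7,w=2), (4,5,w=1), (4,6,w=2), (7,8,w=2); sum of weights 1 + 3 + 2 + 2 + 1 + 2 + 2 = 13)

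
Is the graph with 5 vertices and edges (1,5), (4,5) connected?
No, it has 3 components: {1, 4, 5}, {2}, {3}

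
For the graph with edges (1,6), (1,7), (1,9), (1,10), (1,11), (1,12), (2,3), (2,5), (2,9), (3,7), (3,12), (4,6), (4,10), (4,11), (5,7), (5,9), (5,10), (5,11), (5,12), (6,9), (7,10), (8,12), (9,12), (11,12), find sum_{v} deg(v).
48 (handshake: sum of degrees = 2|E| = 2 x 24 = 48)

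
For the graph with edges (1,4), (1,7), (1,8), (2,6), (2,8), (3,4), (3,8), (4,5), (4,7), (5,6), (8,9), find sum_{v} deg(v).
22 (handshake: sum of degrees = 2|E| = 2 x 11 = 22)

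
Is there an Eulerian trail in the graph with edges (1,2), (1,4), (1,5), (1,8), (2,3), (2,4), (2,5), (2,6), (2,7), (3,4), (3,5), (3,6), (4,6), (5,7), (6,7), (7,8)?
Yes — and in fact it has an Eulerian circuit (the graph is connected and all 8 vertices have even degree)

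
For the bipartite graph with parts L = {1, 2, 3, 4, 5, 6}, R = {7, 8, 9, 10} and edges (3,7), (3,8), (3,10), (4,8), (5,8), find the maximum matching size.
2 (matching: (3,10), (4,8); upper bound min(|L|,|R|) = min(6,4) = 4)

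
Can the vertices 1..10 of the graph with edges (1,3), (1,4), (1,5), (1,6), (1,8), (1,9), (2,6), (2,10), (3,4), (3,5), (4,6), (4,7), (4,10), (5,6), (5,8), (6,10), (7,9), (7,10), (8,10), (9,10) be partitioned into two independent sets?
No (odd cycle of length 3: 3 -> 1 -> 5 -> 3)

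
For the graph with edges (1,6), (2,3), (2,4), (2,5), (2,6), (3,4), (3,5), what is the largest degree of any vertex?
4 (attained at vertex 2)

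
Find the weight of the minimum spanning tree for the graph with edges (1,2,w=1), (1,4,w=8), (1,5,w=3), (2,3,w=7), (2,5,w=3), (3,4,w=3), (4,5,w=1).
8 (MST edges: (1,2,w=1), (1,5,w=3), (3,4,w=3), (4,5,w=1); sum of weights 1 + 3 + 3 + 1 = 8)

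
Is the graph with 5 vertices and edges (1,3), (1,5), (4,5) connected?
No, it has 2 components: {1, 3, 4, 5}, {2}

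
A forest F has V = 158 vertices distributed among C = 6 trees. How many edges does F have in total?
152 (Each of the 6 component trees on V_i vertices has V_i - 1 edges; summing gives V - C = 158 - 6 = 152)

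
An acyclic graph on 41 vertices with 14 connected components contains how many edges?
27 (Each of the 14 component trees on V_i vertices has V_i - 1 edges; summing gives V - C = 41 - 14 = 27)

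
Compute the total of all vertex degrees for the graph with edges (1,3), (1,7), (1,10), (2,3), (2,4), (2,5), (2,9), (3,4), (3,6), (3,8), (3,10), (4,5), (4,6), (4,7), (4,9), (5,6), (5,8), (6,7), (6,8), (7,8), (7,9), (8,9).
44 (handshake: sum of degrees = 2|E| = 2 x 22 = 44)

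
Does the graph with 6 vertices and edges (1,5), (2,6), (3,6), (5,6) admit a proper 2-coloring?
Yes. Partition: {1, 4, 6}, {2, 3, 5}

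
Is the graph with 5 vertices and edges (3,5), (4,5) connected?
No, it has 3 components: {1}, {2}, {3, 4, 5}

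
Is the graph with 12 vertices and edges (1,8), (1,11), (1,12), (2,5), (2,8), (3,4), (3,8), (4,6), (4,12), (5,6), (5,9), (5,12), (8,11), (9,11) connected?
No, it has 3 components: {1, 2, 3, 4, 5, 6, 8, 9, 11, 12}, {7}, {10}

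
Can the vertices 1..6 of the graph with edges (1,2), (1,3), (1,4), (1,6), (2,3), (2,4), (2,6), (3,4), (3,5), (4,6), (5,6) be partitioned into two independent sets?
No (odd cycle of length 3: 2 -> 1 -> 3 -> 2)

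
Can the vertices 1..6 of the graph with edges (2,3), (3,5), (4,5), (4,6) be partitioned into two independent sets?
Yes. Partition: {1, 2, 5, 6}, {3, 4}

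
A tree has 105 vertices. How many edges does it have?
104 (A tree on V vertices has V - 1 edges, so 105 - 1 = 104)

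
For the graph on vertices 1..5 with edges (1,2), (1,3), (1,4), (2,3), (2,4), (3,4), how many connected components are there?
2 (components: {1, 2, 3, 4}, {5})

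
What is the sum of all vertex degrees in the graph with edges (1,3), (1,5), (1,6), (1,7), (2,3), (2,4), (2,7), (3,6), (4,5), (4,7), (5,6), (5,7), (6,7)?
26 (handshake: sum of degrees = 2|E| = 2 x 13 = 26)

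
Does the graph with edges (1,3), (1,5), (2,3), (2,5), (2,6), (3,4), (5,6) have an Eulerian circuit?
No (4 vertices have odd degree: {2, 3, 4, 5}; Eulerian circuit requires 0)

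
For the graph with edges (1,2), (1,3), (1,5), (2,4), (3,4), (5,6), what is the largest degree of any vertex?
3 (attained at vertex 1)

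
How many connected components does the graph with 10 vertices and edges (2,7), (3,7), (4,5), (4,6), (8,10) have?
5 (components: {1}, {2, 3, 7}, {4, 5, 6}, {8, 10}, {9})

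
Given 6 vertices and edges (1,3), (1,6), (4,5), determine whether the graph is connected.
No, it has 3 components: {1, 3, 6}, {2}, {4, 5}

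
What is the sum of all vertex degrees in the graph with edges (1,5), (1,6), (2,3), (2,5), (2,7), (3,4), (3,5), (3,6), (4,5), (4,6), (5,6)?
22 (handshake: sum of degrees = 2|E| = 2 x 11 = 22)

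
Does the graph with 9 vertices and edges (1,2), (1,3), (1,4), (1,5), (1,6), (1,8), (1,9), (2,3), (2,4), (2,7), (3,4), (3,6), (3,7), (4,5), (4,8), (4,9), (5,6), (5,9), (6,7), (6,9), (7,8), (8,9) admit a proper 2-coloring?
No (odd cycle of length 3: 8 -> 1 -> 4 -> 8)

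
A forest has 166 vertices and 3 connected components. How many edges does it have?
163 (Each of the 3 component trees on V_i vertices has V_i - 1 edges; summing gives V - C = 166 - 3 = 163)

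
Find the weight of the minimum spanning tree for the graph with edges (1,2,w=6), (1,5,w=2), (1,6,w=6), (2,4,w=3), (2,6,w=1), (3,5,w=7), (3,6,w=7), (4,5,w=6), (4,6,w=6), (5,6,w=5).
18 (MST edges: (1,5,w=2), (2,4,w=3), (2,6,w=1), (3,6,w=7), (5,6,w=5); sum of weights 2 + 3 + 1 + 7 + 5 = 18)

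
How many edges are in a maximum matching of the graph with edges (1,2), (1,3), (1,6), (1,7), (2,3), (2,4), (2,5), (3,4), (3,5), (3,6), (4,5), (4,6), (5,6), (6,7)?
3 (matching: (1,7), (2,5), (3,6); upper bound floor(n/2) = floor(7/2) = 3)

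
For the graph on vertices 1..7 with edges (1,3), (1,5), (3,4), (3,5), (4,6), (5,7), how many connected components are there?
2 (components: {1, 3, 4, 5, 6, 7}, {2})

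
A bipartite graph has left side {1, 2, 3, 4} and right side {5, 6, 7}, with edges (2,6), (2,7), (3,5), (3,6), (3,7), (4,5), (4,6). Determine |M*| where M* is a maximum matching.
3 (matching: (2,7), (3,6), (4,5); upper bound min(|L|,|R|) = min(4,3) = 3)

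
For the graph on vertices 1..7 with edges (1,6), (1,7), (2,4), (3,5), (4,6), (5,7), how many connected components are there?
1 (components: {1, 2, 3, 4, 5, 6, 7})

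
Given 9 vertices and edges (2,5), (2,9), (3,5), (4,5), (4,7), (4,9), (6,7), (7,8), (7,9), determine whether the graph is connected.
No, it has 2 components: {1}, {2, 3, 4, 5, 6, 7, 8, 9}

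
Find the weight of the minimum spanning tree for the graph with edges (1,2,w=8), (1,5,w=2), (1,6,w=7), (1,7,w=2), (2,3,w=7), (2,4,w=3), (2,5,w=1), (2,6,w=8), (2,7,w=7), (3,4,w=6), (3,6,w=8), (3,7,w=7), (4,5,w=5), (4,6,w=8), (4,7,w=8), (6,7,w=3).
17 (MST edges: (1,5,w=2), (1,7,w=2), (2,4,w=3), (2,5,w=1), (3,4,w=6), (6,7,w=3); sum of weights 2 + 2 + 3 + 1 + 6 + 3 = 17)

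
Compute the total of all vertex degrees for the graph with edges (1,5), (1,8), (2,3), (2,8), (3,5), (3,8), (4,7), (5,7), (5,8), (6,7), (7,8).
22 (handshake: sum of degrees = 2|E| = 2 x 11 = 22)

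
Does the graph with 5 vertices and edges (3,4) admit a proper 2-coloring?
Yes. Partition: {1, 2, 3, 5}, {4}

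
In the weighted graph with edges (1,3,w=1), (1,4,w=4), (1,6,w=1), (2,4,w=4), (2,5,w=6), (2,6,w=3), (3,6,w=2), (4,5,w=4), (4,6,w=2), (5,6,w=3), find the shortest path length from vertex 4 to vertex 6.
2 (path: 4 -> 6; weights 2 = 2)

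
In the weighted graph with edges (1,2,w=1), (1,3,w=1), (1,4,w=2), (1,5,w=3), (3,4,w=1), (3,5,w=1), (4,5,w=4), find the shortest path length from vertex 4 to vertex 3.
1 (path: 4 -> 3; weights 1 = 1)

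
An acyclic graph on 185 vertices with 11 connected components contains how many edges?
174 (Each of the 11 component trees on V_i vertices has V_i - 1 edges; summing gives V - C = 185 - 11 = 174)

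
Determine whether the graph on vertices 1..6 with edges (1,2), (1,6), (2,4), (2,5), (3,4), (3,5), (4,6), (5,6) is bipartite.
Yes. Partition: {1, 4, 5}, {2, 3, 6}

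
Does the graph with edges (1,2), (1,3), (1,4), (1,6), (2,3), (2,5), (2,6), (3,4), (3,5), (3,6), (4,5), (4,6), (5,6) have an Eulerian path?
Yes (the graph is connected and exactly 2 vertices have odd degree: {3, 6}; any Eulerian path must start and end at those)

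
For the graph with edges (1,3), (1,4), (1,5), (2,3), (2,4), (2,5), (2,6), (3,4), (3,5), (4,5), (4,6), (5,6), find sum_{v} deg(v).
24 (handshake: sum of degrees = 2|E| = 2 x 12 = 24)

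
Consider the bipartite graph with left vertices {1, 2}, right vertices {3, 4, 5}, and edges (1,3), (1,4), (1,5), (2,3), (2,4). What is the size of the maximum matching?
2 (matching: (1,5), (2,4); upper bound min(|L|,|R|) = min(2,3) = 2)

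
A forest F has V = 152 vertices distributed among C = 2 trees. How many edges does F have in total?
150 (Each of the 2 component trees on V_i vertices has V_i - 1 edges; summing gives V - C = 152 - 2 = 150)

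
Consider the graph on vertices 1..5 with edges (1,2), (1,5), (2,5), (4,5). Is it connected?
No, it has 2 components: {1, 2, 4, 5}, {3}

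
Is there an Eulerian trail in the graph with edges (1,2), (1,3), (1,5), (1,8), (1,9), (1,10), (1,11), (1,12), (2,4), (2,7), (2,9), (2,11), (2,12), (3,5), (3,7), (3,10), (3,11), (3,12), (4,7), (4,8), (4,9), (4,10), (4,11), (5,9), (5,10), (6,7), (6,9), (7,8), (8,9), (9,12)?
Yes (the graph is connected and exactly 2 vertices have odd degree: {7, 9}; any Eulerian path must start and end at those)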